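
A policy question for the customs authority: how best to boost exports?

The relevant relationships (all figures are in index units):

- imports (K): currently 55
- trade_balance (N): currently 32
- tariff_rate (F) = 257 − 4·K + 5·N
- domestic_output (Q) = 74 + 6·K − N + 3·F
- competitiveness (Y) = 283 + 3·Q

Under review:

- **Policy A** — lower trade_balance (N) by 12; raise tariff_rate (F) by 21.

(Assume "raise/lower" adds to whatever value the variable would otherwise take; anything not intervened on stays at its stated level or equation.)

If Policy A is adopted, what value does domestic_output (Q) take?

Policy A (N − 12, F + 21):
  K = 55
  N = 32 − 12 = 20
  F = 257 − 4·55 + 5·20 (+21 from intervention) = 158
  Q = 74 + 6·55 − 20 + 3·158 = 858

858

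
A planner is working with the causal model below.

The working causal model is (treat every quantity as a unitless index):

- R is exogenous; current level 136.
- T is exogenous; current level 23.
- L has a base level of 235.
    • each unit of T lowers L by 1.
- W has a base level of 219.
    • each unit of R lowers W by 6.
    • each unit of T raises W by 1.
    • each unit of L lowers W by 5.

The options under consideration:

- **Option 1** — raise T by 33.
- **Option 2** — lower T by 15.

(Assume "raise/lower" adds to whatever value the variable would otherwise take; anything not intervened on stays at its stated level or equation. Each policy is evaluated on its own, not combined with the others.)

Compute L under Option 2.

227

Option 2 (T − 15):
  T = 23 − 15 = 8
  L = 235 − 8 = 227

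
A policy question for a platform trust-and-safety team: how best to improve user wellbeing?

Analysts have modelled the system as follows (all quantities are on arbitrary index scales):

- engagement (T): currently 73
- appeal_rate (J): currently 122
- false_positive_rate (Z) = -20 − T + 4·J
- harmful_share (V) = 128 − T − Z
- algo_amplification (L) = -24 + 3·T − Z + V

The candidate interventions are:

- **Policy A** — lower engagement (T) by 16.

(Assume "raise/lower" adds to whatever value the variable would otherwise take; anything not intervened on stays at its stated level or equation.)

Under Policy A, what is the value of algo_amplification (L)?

-604

Policy A (T − 16):
  T = 73 − 16 = 57
  J = 122
  Z = -20 − 57 + 4·122 = 411
  V = 128 − 57 − 411 = -340
  L = -24 + 3·57 − 411 + (-340) = -604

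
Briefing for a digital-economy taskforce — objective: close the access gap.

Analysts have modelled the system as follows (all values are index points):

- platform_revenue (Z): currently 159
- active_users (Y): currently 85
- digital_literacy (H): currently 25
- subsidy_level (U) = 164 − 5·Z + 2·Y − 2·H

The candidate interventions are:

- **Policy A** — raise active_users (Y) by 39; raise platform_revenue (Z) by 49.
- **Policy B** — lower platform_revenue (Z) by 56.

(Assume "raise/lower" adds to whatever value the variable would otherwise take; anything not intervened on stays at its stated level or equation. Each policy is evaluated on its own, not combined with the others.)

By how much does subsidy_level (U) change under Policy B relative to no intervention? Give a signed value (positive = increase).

280

Baseline:
  Z = 159
  Y = 85
  H = 25
  U = 164 − 5·159 + 2·85 − 2·25 = -511
Policy B (Z − 56):
  Z = 159 − 56 = 103
  Y = 85
  H = 25
  U = 164 − 5·103 + 2·85 − 2·25 = -231
Change in U: -231 − (-511) = 280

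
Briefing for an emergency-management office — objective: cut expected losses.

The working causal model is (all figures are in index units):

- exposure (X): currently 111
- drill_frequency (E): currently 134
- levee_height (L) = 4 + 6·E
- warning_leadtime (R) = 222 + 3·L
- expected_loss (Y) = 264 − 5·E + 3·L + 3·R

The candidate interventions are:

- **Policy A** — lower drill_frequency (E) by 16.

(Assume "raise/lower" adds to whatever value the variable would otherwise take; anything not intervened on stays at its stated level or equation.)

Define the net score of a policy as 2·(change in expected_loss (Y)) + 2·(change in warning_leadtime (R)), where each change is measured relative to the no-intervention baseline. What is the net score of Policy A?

Baseline:
  E = 134
  L = 4 + 6·134 = 808
  R = 222 + 3·808 = 2646
  Y = 264 − 5·134 + 3·808 + 3·2646 = 9956
Policy A (E − 16):
  E = 134 − 16 = 118
  L = 4 + 6·118 = 712
  R = 222 + 3·712 = 2358
  Y = 264 − 5·118 + 3·712 + 3·2358 = 8884
ΔY = 8884 − 9956 = -1072; ΔR = 2358 − 2646 = -288
Score = 2·(-1072) + 2·(-288) = -2720

-2720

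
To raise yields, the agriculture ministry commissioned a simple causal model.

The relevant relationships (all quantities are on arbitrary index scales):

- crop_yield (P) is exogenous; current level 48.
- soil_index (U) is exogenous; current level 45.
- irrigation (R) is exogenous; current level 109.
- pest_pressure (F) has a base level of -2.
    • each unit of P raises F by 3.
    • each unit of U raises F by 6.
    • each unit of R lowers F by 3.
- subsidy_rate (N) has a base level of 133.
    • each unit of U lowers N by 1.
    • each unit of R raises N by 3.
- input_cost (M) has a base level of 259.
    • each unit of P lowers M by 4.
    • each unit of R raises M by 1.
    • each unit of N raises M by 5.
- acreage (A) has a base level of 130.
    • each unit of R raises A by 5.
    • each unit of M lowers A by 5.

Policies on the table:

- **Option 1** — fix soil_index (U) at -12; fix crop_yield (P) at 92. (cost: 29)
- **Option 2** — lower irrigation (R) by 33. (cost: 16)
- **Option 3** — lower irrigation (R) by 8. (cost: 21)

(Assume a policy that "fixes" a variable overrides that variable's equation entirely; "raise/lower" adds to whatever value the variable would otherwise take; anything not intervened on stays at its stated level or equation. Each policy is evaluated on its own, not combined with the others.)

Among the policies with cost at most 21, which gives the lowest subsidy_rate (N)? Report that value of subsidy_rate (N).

Option 2 (R − 33):
  U = 45
  R = 109 − 33 = 76
  N = 133 − 45 + 3·76 = 316
Option 3 (R − 8):
  U = 45
  R = 109 − 8 = 101
  N = 133 − 45 + 3·101 = 391
Comparing — Option 2: N=316, Option 3: N=391. Lowest is 316 (Option 2).

316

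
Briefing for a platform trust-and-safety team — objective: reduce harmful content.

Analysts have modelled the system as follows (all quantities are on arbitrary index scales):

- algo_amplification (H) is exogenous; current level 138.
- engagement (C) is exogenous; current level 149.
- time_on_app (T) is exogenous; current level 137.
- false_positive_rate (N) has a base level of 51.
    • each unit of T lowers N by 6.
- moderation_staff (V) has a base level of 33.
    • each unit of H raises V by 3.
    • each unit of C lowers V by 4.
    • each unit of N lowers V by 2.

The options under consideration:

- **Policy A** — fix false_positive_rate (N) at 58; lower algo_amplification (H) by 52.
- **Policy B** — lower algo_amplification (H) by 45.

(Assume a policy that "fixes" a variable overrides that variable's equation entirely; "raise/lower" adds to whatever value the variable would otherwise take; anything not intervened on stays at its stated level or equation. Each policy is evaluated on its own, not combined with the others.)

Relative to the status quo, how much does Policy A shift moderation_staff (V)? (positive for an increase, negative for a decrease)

-1814

Baseline:
  H = 138
  C = 149
  T = 137
  N = 51 − 6·137 = -771
  V = 33 + 3·138 − 4·149 − 2·(-771) = 1393
Policy A (N := 58, H − 52):
  H = 138 − 52 = 86
  C = 149
  T = 137
  N = 58
  V = 33 + 3·86 − 4·149 − 2·58 = -421
Change in V: -421 − 1393 = -1814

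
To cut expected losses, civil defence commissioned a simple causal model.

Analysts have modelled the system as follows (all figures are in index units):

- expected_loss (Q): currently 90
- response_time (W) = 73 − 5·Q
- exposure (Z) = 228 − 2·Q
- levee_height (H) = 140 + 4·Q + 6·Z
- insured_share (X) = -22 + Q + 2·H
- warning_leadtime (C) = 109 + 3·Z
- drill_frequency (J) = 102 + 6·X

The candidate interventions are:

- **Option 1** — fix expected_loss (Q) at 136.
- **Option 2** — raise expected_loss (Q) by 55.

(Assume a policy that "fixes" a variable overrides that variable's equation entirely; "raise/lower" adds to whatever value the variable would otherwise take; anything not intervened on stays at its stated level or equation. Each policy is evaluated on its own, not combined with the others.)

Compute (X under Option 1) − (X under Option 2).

135

Option 1 (Q := 136):
  Q = 136
  Z = 228 − 2·136 = -44
  H = 140 + 4·136 + 6·(-44) = 420
  X = -22 + 136 + 2·420 = 954
Option 2 (Q + 55):
  Q = 90 + 55 = 145
  Z = 228 − 2·145 = -62
  H = 140 + 4·145 + 6·(-62) = 348
  X = -22 + 145 + 2·348 = 819
X: 954 − 819 = 135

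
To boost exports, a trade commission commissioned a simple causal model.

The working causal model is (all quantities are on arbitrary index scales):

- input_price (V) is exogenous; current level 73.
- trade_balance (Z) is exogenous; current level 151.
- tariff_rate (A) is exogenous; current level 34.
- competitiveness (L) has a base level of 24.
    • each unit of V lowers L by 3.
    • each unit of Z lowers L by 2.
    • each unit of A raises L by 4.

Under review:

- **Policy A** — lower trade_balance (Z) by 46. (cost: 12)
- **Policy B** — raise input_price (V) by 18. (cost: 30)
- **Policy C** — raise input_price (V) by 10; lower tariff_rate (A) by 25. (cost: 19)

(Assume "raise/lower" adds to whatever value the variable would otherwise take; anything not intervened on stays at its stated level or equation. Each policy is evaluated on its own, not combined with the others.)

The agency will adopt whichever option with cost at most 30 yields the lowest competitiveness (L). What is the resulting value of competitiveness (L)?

-491

Policy A (Z − 46):
  V = 73
  Z = 151 − 46 = 105
  A = 34
  L = 24 − 3·73 − 2·105 + 4·34 = -269
Policy B (V + 18):
  V = 73 + 18 = 91
  Z = 151
  A = 34
  L = 24 − 3·91 − 2·151 + 4·34 = -415
Policy C (V + 10, A − 25):
  V = 73 + 10 = 83
  Z = 151
  A = 34 − 25 = 9
  L = 24 − 3·83 − 2·151 + 4·9 = -491
Comparing — Policy A: L=-269, Policy B: L=-415, Policy C: L=-491. Lowest is -491 (Policy C).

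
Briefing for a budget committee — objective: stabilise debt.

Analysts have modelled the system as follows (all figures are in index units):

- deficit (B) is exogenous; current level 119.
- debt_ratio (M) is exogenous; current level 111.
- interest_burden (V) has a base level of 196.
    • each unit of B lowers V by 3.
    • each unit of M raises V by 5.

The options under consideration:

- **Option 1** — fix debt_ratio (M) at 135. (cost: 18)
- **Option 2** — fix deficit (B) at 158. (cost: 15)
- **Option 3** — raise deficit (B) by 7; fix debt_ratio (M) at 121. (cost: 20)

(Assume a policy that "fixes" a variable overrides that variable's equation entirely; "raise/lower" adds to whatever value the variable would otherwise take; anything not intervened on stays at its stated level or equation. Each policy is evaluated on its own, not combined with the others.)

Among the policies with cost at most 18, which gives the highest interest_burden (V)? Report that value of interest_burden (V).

514

Option 1 (M := 135):
  B = 119
  M = 135
  V = 196 − 3·119 + 5·135 = 514
Option 2 (B := 158):
  B = 158
  M = 111
  V = 196 − 3·158 + 5·111 = 277
Comparing — Option 1: V=514, Option 2: V=277. Highest is 514 (Option 1).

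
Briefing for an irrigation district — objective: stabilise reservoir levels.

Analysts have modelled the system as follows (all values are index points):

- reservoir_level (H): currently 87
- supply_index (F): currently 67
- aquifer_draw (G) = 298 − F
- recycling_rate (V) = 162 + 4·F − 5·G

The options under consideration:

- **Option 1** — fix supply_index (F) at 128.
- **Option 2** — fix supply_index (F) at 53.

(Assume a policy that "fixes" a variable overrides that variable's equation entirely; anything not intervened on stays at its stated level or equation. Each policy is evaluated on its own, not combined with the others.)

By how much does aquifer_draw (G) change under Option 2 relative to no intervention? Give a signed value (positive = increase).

Baseline:
  F = 67
  G = 298 − 67 = 231
Option 2 (F := 53):
  F = 53
  G = 298 − 53 = 245
Change in G: 245 − 231 = 14

14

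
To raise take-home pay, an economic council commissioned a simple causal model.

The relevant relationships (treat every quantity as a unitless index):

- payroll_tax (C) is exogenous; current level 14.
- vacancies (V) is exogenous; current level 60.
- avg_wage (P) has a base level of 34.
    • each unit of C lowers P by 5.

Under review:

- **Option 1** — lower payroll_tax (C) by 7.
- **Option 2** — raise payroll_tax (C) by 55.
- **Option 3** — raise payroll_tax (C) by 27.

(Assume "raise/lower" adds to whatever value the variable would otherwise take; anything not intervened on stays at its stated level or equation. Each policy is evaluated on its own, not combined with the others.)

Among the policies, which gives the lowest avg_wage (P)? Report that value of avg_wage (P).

-311

Option 1 (C − 7):
  C = 14 − 7 = 7
  P = 34 − 5·7 = -1
Option 2 (C + 55):
  C = 14 + 55 = 69
  P = 34 − 5·69 = -311
Option 3 (C + 27):
  C = 14 + 27 = 41
  P = 34 − 5·41 = -171
Comparing — Option 1: P=-1, Option 2: P=-311, Option 3: P=-171. Lowest is -311 (Option 2).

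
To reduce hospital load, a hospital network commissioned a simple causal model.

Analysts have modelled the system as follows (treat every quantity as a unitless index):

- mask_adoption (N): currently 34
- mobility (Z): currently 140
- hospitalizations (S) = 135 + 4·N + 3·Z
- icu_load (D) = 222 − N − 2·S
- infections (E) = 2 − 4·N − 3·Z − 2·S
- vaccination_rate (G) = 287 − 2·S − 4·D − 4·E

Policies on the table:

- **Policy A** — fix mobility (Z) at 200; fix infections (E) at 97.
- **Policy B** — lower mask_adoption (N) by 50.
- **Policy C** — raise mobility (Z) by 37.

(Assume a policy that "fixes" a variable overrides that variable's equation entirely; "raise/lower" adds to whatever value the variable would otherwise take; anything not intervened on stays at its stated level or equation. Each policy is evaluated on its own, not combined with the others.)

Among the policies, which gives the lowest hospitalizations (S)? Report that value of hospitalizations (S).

Policy A (Z := 200, E := 97):
  N = 34
  Z = 200
  S = 135 + 4·34 + 3·200 = 871
Policy B (N − 50):
  N = 34 − 50 = -16
  Z = 140
  S = 135 + 4·(-16) + 3·140 = 491
Policy C (Z + 37):
  N = 34
  Z = 140 + 37 = 177
  S = 135 + 4·34 + 3·177 = 802
Comparing — Policy A: S=871, Policy B: S=491, Policy C: S=802. Lowest is 491 (Policy B).

491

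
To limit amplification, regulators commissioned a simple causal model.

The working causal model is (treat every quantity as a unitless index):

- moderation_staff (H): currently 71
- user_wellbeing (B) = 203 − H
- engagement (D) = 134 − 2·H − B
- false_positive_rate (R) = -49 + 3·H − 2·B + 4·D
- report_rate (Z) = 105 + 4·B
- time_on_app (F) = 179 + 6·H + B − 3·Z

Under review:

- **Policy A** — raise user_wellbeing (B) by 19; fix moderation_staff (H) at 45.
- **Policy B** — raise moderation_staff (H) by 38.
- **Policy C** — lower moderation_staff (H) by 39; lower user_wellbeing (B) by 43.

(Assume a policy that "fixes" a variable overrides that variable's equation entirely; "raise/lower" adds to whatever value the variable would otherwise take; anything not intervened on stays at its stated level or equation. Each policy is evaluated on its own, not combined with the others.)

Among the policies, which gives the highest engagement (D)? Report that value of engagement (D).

-58

Policy A (B + 19, H := 45):
  H = 45
  B = 203 − 45 (+19 from intervention) = 177
  D = 134 − 2·45 − 177 = -133
Policy B (H + 38):
  H = 71 + 38 = 109
  B = 203 − 109 = 94
  D = 134 − 2·109 − 94 = -178
Policy C (H − 39, B − 43):
  H = 71 − 39 = 32
  B = 203 − 32 (−43 from intervention) = 128
  D = 134 − 2·32 − 128 = -58
Comparing — Policy A: D=-133, Policy B: D=-178, Policy C: D=-58. Highest is -58 (Policy C).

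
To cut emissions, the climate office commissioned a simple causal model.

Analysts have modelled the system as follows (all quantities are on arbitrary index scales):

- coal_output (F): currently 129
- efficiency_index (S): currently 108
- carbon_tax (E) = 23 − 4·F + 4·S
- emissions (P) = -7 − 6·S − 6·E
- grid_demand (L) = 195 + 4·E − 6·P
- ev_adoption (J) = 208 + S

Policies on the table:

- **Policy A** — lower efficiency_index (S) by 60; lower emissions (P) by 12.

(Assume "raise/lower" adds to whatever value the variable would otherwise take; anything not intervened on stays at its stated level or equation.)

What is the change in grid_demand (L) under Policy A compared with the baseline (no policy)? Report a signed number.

Baseline:
  F = 129
  S = 108
  E = 23 − 4·129 + 4·108 = -61
  P = -7 − 6·108 − 6·(-61) = -289
  L = 195 + 4·(-61) − 6·(-289) = 1685
Policy A (S − 60, P − 12):
  F = 129
  S = 108 − 60 = 48
  E = 23 − 4·129 + 4·48 = -301
  P = -7 − 6·48 − 6·(-301) (−12 from intervention) = 1499
  L = 195 + 4·(-301) − 6·1499 = -10003
Change in L: -10003 − 1685 = -11688

-11688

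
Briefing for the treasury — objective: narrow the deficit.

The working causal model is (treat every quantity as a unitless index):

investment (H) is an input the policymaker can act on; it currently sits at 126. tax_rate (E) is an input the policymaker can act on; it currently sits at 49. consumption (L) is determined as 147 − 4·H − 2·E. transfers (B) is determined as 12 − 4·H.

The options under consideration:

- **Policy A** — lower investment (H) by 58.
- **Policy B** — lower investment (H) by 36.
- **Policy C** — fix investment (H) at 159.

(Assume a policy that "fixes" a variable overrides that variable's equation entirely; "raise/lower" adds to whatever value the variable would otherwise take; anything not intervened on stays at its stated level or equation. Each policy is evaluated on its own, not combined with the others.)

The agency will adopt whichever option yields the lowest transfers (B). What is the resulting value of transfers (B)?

-624

Policy A (H − 58):
  H = 126 − 58 = 68
  B = 12 − 4·68 = -260
Policy B (H − 36):
  H = 126 − 36 = 90
  B = 12 − 4·90 = -348
Policy C (H := 159):
  H = 159
  B = 12 − 4·159 = -624
Comparing — Policy A: B=-260, Policy B: B=-348, Policy C: B=-624. Lowest is -624 (Policy C).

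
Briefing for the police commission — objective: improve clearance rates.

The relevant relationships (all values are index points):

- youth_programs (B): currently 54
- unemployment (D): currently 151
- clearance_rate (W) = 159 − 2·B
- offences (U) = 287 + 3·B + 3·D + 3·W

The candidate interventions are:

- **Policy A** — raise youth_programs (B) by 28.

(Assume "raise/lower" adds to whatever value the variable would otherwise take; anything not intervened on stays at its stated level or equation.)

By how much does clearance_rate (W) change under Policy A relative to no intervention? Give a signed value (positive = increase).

Baseline:
  B = 54
  W = 159 − 2·54 = 51
Policy A (B + 28):
  B = 54 + 28 = 82
  W = 159 − 2·82 = -5
Change in W: -5 − 51 = -56

-56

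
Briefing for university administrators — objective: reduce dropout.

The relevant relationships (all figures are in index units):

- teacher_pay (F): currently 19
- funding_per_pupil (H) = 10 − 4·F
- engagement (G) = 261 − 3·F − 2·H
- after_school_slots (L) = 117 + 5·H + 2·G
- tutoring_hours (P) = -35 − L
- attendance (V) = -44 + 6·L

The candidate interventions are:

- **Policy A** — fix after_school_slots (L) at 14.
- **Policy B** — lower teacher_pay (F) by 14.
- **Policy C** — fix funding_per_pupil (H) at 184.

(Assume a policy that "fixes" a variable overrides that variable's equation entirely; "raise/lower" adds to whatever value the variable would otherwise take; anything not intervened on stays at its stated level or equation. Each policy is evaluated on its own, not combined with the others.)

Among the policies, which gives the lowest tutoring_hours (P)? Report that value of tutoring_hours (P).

Policy A (L := 14):
  F = 19
  H = 10 − 4·19 = -66
  G = 261 − 3·19 − 2·(-66) = 336
  L = 14
  P = -35 − 14 = -49
Policy B (F − 14):
  F = 19 − 14 = 5
  H = 10 − 4·5 = -10
  G = 261 − 3·5 − 2·(-10) = 266
  L = 117 + 5·(-10) + 2·266 = 599
  P = -35 − 599 = -634
Policy C (H := 184):
  F = 19
  H = 184
  G = 261 − 3·19 − 2·184 = -164
  L = 117 + 5·184 + 2·(-164) = 709
  P = -35 − 709 = -744
Comparing — Policy A: P=-49, Policy B: P=-634, Policy C: P=-744. Lowest is -744 (Policy C).

-744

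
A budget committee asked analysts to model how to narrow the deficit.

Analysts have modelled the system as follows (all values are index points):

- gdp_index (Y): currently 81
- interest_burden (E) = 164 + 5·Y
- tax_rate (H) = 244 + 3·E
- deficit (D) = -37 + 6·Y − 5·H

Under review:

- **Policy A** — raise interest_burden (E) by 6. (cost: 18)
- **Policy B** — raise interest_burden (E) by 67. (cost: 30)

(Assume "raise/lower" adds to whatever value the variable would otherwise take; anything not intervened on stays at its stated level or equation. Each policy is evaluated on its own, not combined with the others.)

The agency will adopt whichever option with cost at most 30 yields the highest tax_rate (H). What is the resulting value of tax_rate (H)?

Policy A (E + 6):
  Y = 81
  E = 164 + 5·81 (+6 from intervention) = 575
  H = 244 + 3·575 = 1969
Policy B (E + 67):
  Y = 81
  E = 164 + 5·81 (+67 from intervention) = 636
  H = 244 + 3·636 = 2152
Comparing — Policy A: H=1969, Policy B: H=2152. Highest is 2152 (Policy B).

2152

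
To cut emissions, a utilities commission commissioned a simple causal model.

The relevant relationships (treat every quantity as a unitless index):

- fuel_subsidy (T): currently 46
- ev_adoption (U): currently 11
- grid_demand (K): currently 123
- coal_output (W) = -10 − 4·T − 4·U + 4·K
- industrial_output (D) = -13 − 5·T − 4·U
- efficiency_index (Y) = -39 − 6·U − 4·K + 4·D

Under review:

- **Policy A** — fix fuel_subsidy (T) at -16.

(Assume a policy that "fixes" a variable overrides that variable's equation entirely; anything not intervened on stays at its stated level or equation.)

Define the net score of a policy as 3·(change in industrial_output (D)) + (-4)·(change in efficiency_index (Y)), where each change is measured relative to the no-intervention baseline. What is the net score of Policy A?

Baseline:
  T = 46
  U = 11
  K = 123
  D = -13 − 5·46 − 4·11 = -287
  Y = -39 − 6·11 − 4·123 + 4·(-287) = -1745
Policy A (T := -16):
  T = -16
  U = 11
  K = 123
  D = -13 − 5·(-16) − 4·11 = 23
  Y = -39 − 6·11 − 4·123 + 4·23 = -505
ΔD = 23 − (-287) = 310; ΔY = -505 − (-1745) = 1240
Score = 3·310 + (-4)·1240 = -4030

-4030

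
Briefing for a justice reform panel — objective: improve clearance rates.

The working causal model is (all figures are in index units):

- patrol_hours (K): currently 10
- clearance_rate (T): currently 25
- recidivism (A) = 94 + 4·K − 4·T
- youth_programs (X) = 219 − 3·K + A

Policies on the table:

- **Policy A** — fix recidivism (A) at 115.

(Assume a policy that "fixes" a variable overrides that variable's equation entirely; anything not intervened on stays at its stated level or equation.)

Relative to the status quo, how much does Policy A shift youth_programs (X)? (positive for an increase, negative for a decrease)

81

Baseline:
  K = 10
  T = 25
  A = 94 + 4·10 − 4·25 = 34
  X = 219 − 3·10 + 34 = 223
Policy A (A := 115):
  K = 10
  T = 25
  A = 115
  X = 219 − 3·10 + 115 = 304
Change in X: 304 − 223 = 81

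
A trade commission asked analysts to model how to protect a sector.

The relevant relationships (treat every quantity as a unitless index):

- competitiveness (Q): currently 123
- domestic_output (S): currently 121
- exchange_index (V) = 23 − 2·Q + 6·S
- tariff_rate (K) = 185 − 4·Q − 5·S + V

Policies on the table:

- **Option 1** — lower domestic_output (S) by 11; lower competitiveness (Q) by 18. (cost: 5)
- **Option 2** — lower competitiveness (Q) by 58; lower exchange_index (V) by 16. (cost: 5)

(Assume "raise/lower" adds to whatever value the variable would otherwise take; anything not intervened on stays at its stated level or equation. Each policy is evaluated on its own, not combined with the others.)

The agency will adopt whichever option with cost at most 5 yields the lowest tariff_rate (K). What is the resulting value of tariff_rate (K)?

-312

Option 1 (S − 11, Q − 18):
  Q = 123 − 18 = 105
  S = 121 − 11 = 110
  V = 23 − 2·105 + 6·110 = 473
  K = 185 − 4·105 − 5·110 + 473 = -312
Option 2 (Q − 58, V − 16):
  Q = 123 − 58 = 65
  S = 121
  V = 23 − 2·65 + 6·121 (−16 from intervention) = 603
  K = 185 − 4·65 − 5·121 + 603 = -77
Comparing — Option 1: K=-312, Option 2: K=-77. Lowest is -312 (Option 1).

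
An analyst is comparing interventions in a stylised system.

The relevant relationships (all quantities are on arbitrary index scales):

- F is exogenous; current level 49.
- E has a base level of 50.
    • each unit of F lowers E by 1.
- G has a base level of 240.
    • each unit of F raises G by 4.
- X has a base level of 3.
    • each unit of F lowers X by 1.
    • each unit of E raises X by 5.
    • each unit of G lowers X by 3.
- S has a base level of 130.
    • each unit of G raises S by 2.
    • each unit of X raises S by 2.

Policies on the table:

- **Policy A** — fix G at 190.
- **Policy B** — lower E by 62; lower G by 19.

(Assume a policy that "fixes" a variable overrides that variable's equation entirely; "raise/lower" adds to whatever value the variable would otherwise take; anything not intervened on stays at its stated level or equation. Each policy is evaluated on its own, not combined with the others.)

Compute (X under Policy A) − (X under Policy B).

991

Policy A (G := 190):
  F = 49
  E = 50 − 49 = 1
  G = 190
  X = 3 − 49 + 5·1 − 3·190 = -611
Policy B (E − 62, G − 19):
  F = 49
  E = 50 − 49 (−62 from intervention) = -61
  G = 240 + 4·49 (−19 from intervention) = 417
  X = 3 − 49 + 5·(-61) − 3·417 = -1602
X: -611 − (-1602) = 991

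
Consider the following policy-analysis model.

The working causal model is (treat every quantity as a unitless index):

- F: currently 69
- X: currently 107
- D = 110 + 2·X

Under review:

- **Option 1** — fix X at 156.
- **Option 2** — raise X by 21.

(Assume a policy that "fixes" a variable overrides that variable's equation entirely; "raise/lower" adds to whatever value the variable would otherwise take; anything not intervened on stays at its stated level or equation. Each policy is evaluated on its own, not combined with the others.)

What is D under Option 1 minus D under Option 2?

56

Option 1 (X := 156):
  X = 156
  D = 110 + 2·156 = 422
Option 2 (X + 21):
  X = 107 + 21 = 128
  D = 110 + 2·128 = 366
D: 422 − 366 = 56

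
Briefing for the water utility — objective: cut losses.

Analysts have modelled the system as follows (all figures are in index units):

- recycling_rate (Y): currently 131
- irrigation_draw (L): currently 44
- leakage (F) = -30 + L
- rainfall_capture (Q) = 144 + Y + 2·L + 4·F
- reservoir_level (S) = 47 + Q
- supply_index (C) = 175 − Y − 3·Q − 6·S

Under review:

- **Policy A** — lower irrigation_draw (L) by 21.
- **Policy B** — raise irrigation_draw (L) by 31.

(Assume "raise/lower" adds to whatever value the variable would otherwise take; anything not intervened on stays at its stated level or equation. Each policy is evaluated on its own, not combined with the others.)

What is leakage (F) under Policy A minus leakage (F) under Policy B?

-52

Policy A (L − 21):
  L = 44 − 21 = 23
  F = -30 + 23 = -7
Policy B (L + 31):
  L = 44 + 31 = 75
  F = -30 + 75 = 45
F: -7 − 45 = -52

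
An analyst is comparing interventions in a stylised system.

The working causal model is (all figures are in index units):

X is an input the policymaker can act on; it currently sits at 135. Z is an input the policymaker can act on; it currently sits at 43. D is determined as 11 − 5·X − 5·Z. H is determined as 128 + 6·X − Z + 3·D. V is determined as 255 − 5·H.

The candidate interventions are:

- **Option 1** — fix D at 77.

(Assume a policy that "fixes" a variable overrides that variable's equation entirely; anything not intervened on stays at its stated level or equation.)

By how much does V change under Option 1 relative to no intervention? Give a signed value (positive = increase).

Baseline:
  X = 135
  Z = 43
  D = 11 − 5·135 − 5·43 = -879
  H = 128 + 6·135 − 43 + 3·(-879) = -1742
  V = 255 − 5·(-1742) = 8965
Option 1 (D := 77):
  X = 135
  Z = 43
  D = 77
  H = 128 + 6·135 − 43 + 3·77 = 1126
  V = 255 − 5·1126 = -5375
Change in V: -5375 − 8965 = -14340

-14340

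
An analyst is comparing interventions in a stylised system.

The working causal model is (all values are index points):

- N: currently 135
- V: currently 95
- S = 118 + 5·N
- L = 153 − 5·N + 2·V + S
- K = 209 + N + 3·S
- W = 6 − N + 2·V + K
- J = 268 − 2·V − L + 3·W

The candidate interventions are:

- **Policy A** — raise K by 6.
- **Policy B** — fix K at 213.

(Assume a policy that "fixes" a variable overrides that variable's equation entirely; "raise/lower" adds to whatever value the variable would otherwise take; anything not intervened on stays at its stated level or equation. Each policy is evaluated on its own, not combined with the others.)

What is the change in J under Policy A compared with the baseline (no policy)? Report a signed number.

Baseline:
  N = 135
  V = 95
  S = 118 + 5·135 = 793
  L = 153 − 5·135 + 2·95 + 793 = 461
  K = 209 + 135 + 3·793 = 2723
  W = 6 − 135 + 2·95 + 2723 = 2784
  J = 268 − 2·95 − 461 + 3·2784 = 7969
Policy A (K + 6):
  N = 135
  V = 95
  S = 118 + 5·135 = 793
  L = 153 − 5·135 + 2·95 + 793 = 461
  K = 209 + 135 + 3·793 (+6 from intervention) = 2729
  W = 6 − 135 + 2·95 + 2729 = 2790
  J = 268 − 2·95 − 461 + 3·2790 = 7987
Change in J: 7987 − 7969 = 18

18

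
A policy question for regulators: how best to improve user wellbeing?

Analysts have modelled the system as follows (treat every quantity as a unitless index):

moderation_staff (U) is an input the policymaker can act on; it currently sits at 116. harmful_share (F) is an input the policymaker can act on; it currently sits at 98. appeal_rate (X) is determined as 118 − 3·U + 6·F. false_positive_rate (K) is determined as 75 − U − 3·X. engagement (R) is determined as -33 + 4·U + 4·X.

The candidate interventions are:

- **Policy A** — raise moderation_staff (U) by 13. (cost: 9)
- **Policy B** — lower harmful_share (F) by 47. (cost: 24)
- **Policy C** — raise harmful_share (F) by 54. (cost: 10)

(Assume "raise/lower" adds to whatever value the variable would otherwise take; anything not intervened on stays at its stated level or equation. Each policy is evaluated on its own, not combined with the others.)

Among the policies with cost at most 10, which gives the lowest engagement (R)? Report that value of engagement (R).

Policy A (U + 13):
  U = 116 + 13 = 129
  F = 98
  X = 118 − 3·129 + 6·98 = 319
  R = -33 + 4·129 + 4·319 = 1759
Policy C (F + 54):
  U = 116
  F = 98 + 54 = 152
  X = 118 − 3·116 + 6·152 = 682
  R = -33 + 4·116 + 4·682 = 3159
Comparing — Policy A: R=1759, Policy C: R=3159. Lowest is 1759 (Policy A).

1759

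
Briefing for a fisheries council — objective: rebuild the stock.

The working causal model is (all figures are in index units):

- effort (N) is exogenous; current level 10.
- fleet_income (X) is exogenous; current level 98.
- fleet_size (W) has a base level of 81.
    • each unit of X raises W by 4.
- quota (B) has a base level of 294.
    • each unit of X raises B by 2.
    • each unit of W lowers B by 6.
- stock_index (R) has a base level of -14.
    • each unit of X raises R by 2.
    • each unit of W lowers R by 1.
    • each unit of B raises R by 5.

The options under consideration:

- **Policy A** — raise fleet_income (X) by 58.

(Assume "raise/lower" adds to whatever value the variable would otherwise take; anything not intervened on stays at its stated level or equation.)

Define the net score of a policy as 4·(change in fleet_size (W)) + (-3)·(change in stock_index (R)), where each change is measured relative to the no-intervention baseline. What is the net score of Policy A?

Baseline:
  X = 98
  W = 81 + 4·98 = 473
  B = 294 + 2·98 − 6·473 = -2348
  R = -14 + 2·98 − 473 + 5·(-2348) = -12031
Policy A (X + 58):
  X = 98 + 58 = 156
  W = 81 + 4·156 = 705
  B = 294 + 2·156 − 6·705 = -3624
  R = -14 + 2·156 − 705 + 5·(-3624) = -18527
ΔW = 705 − 473 = 232; ΔR = -18527 − (-12031) = -6496
Score = 4·232 + (-3)·(-6496) = 20416

20416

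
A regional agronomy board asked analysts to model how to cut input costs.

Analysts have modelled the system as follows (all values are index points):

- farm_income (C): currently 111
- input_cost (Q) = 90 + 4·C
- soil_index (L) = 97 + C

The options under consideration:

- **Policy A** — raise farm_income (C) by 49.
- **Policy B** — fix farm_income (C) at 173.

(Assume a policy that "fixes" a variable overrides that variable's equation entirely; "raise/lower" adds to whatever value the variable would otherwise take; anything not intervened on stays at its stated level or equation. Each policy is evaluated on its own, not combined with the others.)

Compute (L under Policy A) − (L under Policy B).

Policy A (C + 49):
  C = 111 + 49 = 160
  L = 97 + 160 = 257
Policy B (C := 173):
  C = 173
  L = 97 + 173 = 270
L: 257 − 270 = -13

-13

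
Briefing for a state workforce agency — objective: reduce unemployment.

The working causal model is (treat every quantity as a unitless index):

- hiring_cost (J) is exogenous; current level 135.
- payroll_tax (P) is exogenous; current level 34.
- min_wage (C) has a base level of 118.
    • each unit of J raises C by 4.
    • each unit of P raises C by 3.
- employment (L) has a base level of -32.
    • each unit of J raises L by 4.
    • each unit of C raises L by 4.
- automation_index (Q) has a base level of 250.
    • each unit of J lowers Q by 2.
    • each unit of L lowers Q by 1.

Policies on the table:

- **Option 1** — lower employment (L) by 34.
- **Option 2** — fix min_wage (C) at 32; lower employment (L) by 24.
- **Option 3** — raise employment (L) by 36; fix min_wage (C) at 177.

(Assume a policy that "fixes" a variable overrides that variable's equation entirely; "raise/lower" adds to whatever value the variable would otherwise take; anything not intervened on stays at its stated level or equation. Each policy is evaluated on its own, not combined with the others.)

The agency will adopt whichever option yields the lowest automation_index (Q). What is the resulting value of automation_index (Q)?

-3534

Option 1 (L − 34):
  J = 135
  P = 34
  C = 118 + 4·135 + 3·34 = 760
  L = -32 + 4·135 + 4·760 (−34 from intervention) = 3514
  Q = 250 − 2·135 − 3514 = -3534
Option 2 (C := 32, L − 24):
  J = 135
  P = 34
  C = 32
  L = -32 + 4·135 + 4·32 (−24 from intervention) = 612
  Q = 250 − 2·135 − 612 = -632
Option 3 (L + 36, C := 177):
  J = 135
  P = 34
  C = 177
  L = -32 + 4·135 + 4·177 (+36 from intervention) = 1252
  Q = 250 − 2·135 − 1252 = -1272
Comparing — Option 1: Q=-3534, Option 2: Q=-632, Option 3: Q=-1272. Lowest is -3534 (Option 1).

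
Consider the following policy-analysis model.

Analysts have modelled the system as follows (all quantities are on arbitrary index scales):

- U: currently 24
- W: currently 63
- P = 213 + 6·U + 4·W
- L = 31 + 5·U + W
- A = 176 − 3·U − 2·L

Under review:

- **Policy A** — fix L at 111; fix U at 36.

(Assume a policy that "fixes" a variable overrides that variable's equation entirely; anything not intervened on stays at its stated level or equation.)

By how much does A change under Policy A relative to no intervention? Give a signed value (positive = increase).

170

Baseline:
  U = 24
  W = 63
  L = 31 + 5·24 + 63 = 214
  A = 176 − 3·24 − 2·214 = -324
Policy A (L := 111, U := 36):
  U = 36
  W = 63
  L = 111
  A = 176 − 3·36 − 2·111 = -154
Change in A: -154 − (-324) = 170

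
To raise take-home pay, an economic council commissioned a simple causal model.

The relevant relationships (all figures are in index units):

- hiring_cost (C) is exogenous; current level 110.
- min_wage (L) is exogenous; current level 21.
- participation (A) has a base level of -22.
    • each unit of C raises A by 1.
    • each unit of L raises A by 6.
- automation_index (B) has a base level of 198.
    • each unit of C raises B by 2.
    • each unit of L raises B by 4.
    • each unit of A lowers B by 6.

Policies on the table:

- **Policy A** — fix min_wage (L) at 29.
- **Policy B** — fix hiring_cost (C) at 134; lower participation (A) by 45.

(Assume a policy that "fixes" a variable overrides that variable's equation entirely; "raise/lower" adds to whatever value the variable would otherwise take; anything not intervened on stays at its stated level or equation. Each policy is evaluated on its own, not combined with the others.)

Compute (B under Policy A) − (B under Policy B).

-430

Policy A (L := 29):
  C = 110
  L = 29
  A = -22 + 110 + 6·29 = 262
  B = 198 + 2·110 + 4·29 − 6·262 = -1038
Policy B (C := 134, A − 45):
  C = 134
  L = 21
  A = -22 + 134 + 6·21 (−45 from intervention) = 193
  B = 198 + 2·134 + 4·21 − 6·193 = -608
B: -1038 − (-608) = -430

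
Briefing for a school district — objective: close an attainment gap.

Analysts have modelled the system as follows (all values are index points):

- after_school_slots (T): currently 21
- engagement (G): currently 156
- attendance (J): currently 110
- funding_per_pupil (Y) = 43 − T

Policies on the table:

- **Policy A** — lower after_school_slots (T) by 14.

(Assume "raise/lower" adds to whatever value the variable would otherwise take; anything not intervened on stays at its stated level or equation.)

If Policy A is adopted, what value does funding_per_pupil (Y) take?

Policy A (T − 14):
  T = 21 − 14 = 7
  Y = 43 − 7 = 36

36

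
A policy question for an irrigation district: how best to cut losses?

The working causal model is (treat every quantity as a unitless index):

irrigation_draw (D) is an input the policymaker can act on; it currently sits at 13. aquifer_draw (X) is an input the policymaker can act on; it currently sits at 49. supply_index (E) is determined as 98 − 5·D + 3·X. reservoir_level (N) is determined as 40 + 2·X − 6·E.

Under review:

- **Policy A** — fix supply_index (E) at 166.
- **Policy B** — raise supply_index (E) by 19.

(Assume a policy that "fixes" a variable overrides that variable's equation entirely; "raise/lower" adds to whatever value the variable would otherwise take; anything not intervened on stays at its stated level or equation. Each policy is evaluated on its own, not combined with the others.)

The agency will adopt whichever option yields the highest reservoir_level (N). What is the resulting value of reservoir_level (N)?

Policy A (E := 166):
  D = 13
  X = 49
  E = 166
  N = 40 + 2·49 − 6·166 = -858
Policy B (E + 19):
  D = 13
  X = 49
  E = 98 − 5·13 + 3·49 (+19 from intervention) = 199
  N = 40 + 2·49 − 6·199 = -1056
Comparing — Policy A: N=-858, Policy B: N=-1056. Highest is -858 (Policy A).

-858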